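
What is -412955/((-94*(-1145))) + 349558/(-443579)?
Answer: -44160218697/9548481554 ≈ -4.6248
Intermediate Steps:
-412955/((-94*(-1145))) + 349558/(-443579) = -412955/107630 + 349558*(-1/443579) = -412955*1/107630 - 349558/443579 = -82591/21526 - 349558/443579 = -44160218697/9548481554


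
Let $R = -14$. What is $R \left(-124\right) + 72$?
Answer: $1808$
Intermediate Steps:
$R \left(-124\right) + 72 = \left(-14\right) \left(-124\right) + 72 = 1736 + 72 = 1808$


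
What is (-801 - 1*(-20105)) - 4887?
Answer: 14417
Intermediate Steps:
(-801 - 1*(-20105)) - 4887 = (-801 + 20105) - 4887 = 19304 - 4887 = 14417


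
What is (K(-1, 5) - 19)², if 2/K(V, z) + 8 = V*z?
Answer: 62001/169 ≈ 366.87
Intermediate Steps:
K(V, z) = 2/(-8 + V*z)
(K(-1, 5) - 19)² = (2/(-8 - 1*5) - 19)² = (2/(-8 - 5) - 19)² = (2/(-13) - 19)² = (2*(-1/13) - 19)² = (-2/13 - 19)² = (-249/13)² = 62001/169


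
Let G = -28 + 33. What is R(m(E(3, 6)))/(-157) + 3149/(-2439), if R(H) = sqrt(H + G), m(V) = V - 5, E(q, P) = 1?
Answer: -496832/382923 ≈ -1.2975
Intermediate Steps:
G = 5
m(V) = -5 + V
R(H) = sqrt(5 + H) (R(H) = sqrt(H + 5) = sqrt(5 + H))
R(m(E(3, 6)))/(-157) + 3149/(-2439) = sqrt(5 + (-5 + 1))/(-157) + 3149/(-2439) = sqrt(5 - 4)*(-1/157) + 3149*(-1/2439) = sqrt(1)*(-1/157) - 3149/2439 = 1*(-1/157) - 3149/2439 = -1/157 - 3149/2439 = -496832/382923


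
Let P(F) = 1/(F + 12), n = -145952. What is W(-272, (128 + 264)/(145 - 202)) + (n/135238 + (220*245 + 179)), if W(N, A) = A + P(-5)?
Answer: 1458839582822/26979981 ≈ 54071.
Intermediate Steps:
P(F) = 1/(12 + F)
W(N, A) = ⅐ + A (W(N, A) = A + 1/(12 - 5) = A + 1/7 = A + ⅐ = ⅐ + A)
W(-272, (128 + 264)/(145 - 202)) + (n/135238 + (220*245 + 179)) = (⅐ + (128 + 264)/(145 - 202)) + (-145952/135238 + (220*245 + 179)) = (⅐ + 392/(-57)) + (-145952*1/135238 + (53900 + 179)) = (⅐ + 392*(-1/57)) + (-72976/67619 + 54079) = (⅐ - 392/57) + 3656694925/67619 = -2687/399 + 3656694925/67619 = 1458839582822/26979981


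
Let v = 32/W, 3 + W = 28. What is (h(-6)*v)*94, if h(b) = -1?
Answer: -3008/25 ≈ -120.32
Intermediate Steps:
W = 25 (W = -3 + 28 = 25)
v = 32/25 ≈ 1.2800
(h(-6)*v)*94 = -1*32/25*94 = -32/25*94 = -3008/25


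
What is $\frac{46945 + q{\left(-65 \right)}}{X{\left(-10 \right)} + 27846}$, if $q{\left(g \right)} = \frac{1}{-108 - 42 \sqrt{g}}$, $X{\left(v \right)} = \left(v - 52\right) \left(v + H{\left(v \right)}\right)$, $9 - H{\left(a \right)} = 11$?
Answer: $\frac{82365001}{50161155} + \frac{7 i \sqrt{65}}{601933860} \approx 1.642 + 9.3758 \cdot 10^{-8} i$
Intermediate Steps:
$H{\left(a \right)} = -2$ ($H{\left(a \right)} = 9 - 11 = -2$)
$X{\left(v \right)} = \left(-52 + v\right) \left(-2 + v\right)$ ($X{\left(v \right)} = \left(v - 52\right) \left(v - 2\right) = \left(-52 + v\right) \left(-2 + v\right)$)
$\frac{46945 + q{\left(-65 \right)}}{X{\left(-10 \right)} + 27846} = \frac{46945 - \frac{1}{108 + 42 \sqrt{-65}}}{\left(104 + \left(-10\right)^{2} - -540\right) + 27846} = \frac{46945 - \frac{1}{108 + 42 i \sqrt{65}}}{\left(104 + 100 + 540\right) + 27846} = \frac{46945 - \frac{1}{108 + 42 i \sqrt{65}}}{744 + 27846} = \frac{46945 - \frac{1}{108 + 42 i \sqrt{65}}}{28590} = \left(46945 - \frac{1}{108 + 42 i \sqrt{65}}\right) \frac{1}{28590} = \frac{9389}{5718} - \frac{1}{28590 \left(108 + 42 i \sqrt{65}\right)}$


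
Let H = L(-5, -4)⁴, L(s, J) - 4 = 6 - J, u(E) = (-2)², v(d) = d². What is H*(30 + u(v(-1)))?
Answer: 1306144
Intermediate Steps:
u(E) = 4
L(s, J) = 10 - J (L(s, J) = 4 + (6 - J) = 10 - J)
H = 38416 (H = (10 - 1*(-4))⁴ = (10 + 4)⁴ = 14⁴ = 38416)
H*(30 + u(v(-1))) = 38416*(30 + 4) = 38416*34 = 1306144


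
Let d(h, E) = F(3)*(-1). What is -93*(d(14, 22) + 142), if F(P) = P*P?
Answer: -12369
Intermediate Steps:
F(P) = P**2
d(h, E) = -9 (d(h, E) = 3**2*(-1) = 9*(-1) = -9)
-93*(d(14, 22) + 142) = -93*(-9 + 142) = -93*133 = -12369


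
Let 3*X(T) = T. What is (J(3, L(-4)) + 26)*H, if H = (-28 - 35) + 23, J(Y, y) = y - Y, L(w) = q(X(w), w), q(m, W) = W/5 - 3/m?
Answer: -978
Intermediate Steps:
X(T) = T/3
q(m, W) = -3/m + W/5 (q(m, W) = W*(⅕) - 3/m = W/5 - 3/m = -3/m + W/5)
L(w) = -9/w + w/5 (L(w) = -3*3/w + w/5 = -9/w + w/5)
H = -40 (H = -63 + 23 = -40)
(J(3, L(-4)) + 26)*H = (((-9/(-4) + (⅕)*(-4)) - 1*3) + 26)*(-40) = (((-9*(-¼) - ⅘) - 3) + 26)*(-40) = (((9/4 - ⅘) - 3) + 26)*(-40) = ((29/20 - 3) + 26)*(-40) = (-31/20 + 26)*(-40) = (489/20)*(-40) = -978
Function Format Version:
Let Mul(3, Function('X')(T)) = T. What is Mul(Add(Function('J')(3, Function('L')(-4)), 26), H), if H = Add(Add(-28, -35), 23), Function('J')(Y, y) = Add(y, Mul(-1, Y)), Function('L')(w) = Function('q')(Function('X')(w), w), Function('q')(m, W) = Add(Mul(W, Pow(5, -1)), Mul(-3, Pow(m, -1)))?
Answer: -978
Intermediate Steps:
Function('X')(T) = Mul(Rational(1, 3), T)
Function('q')(m, W) = Add(Mul(-3, Pow(m, -1)), Mul(Rational(1, 5), W)) (Function('q')(m, W) = Add(Mul(W, Rational(1, 5)), Mul(-3, Pow(m, -1))) = Add(Mul(Rational(1, 5), W), Mul(-3, Pow(m, -1))) = Add(Mul(-3, Pow(m, -1)), Mul(Rational(1, 5), W)))
Function('L')(w) = Add(Mul(-9, Pow(w, -1)), Mul(Rational(1, 5), w)) (Function('L')(w) = Add(Mul(-3, Pow(Mul(Rational(1, 3), w), -1)), Mul(Rational(1, 5), w)) = Add(Mul(-3, Mul(3, Pow(w, -1))), Mul(Rational(1, 5), w)) = Add(Mul(-9, Pow(w, -1)), Mul(Rational(1, 5), w)))
H = -40 (H = Add(-63, 23) = -40)
Mul(Add(Function('J')(3, Function('L')(-4)), 26), H) = Mul(Add(Add(Add(Mul(-9, Pow(-4, -1)), Mul(Rational(1, 5), -4)), Mul(-1, 3)), 26), -40) = Mul(Add(Add(Add(Mul(-9, Rational(-1, 4)), Rational(-4, 5)), -3), 26), -40) = Mul(Add(Add(Add(Rational(9, 4), Rational(-4, 5)), -3), 26), -40) = Mul(Add(Add(Rational(29, 20), -3), 26), -40) = Mul(Add(Rational(-31, 20), 26), -40) = Mul(Rational(489, 20), -40) = -978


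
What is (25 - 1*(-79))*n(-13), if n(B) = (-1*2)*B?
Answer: 2704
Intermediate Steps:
n(B) = -2*B
(25 - 1*(-79))*n(-13) = (25 - 1*(-79))*(-2*(-13)) = (25 + 79)*26 = 104*26 = 2704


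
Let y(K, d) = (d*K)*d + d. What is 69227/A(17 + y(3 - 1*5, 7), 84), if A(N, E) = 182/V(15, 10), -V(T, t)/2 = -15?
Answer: 1038405/91 ≈ 11411.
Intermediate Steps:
V(T, t) = 30 (V(T, t) = -2*(-15) = 30)
y(K, d) = d + K*d**2 (y(K, d) = (K*d)*d + d = K*d**2 + d = d + K*d**2)
A(N, E) = 91/15 (A(N, E) = 182/30 = 182*(1/30) = 91/15)
69227/A(17 + y(3 - 1*5, 7), 84) = 69227/(91/15) = 69227*(15/91) = 1038405/91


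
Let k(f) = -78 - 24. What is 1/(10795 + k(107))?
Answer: 1/10693 ≈ 9.3519e-5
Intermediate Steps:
k(f) = -102
1/(10795 + k(107)) = 1/(10795 - 102) = 1/10693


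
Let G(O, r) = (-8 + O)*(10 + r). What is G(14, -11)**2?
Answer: 36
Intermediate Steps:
G(14, -11)**2 = (-80 - 8*(-11) + 10*14 + 14*(-11))**2 = (-80 + 88 + 140 - 154)**2 = (-6)**2 = 36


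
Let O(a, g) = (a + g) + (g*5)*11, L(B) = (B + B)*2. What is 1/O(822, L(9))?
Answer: 1/2838 ≈ 0.00035236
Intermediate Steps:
L(B) = 4*B (L(B) = (2*B)*2 = 4*B)
O(a, g) = a + 56*g (O(a, g) = (a + g) + (5*g)*11 = (a + g) + 55*g = a + 56*g)
1/O(822, L(9)) = 1/(822 + 56*(4*9)) = 1/(822 + 56*36) = 1/(822 + 2016) = 1/2838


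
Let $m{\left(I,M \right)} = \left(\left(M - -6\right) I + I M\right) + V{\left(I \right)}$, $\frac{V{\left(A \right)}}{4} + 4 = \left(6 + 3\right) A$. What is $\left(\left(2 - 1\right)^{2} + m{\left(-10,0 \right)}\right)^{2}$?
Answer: $189225$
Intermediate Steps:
$V{\left(A \right)} = -16 + 36 A$ ($V{\left(A \right)} = -16 + 4 \left(6 + 3\right) A = -16 + 4 \cdot 9 A = -16 + 36 A$)
$m{\left(I,M \right)} = -16 + 36 I + I M + I \left(6 + M\right)$ ($m{\left(I,M \right)} = \left(\left(M - -6\right) I + I M\right) + \left(-16 + 36 I\right) = \left(\left(M + 6\right) I + I M\right) + \left(-16 + 36 I\right) = \left(\left(6 + M\right) I + I M\right) + \left(-16 + 36 I\right) = \left(I \left(6 + M\right) + I M\right) + \left(-16 + 36 I\right) = \left(I M + I \left(6 + M\right)\right) + \left(-16 + 36 I\right) = -16 + 36 I + I M + I \left(6 + M\right)$)
$\left(\left(2 - 1\right)^{2} + m{\left(-10,0 \right)}\right)^{2} = \left(\left(2 - 1\right)^{2} + \left(-16 + 42 \left(-10\right) + 2 \left(-10\right) 0\right)\right)^{2} = \left(1^{2} - 436\right)^{2} = \left(1 - 436\right)^{2} = \left(-435\right)^{2} = 189225$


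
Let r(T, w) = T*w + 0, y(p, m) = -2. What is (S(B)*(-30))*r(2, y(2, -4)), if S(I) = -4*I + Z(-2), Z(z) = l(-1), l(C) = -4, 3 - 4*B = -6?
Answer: -1560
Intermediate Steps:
B = 9/4 (B = ¾ - ¼*(-6) = ¾ + 3/2 = 9/4 ≈ 2.2500)
r(T, w) = T*w
Z(z) = -4
S(I) = -4 - 4*I (S(I) = -4*I - 4 = -4 - 4*I)
(S(B)*(-30))*r(2, y(2, -4)) = ((-4 - 4*9/4)*(-30))*(2*(-2)) = ((-4 - 9)*(-30))*(-4) = -13*(-30)*(-4) = 390*(-4) = -1560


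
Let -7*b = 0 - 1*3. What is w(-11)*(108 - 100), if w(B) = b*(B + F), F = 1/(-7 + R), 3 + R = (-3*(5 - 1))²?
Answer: -17676/469 ≈ -37.689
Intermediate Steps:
R = 141 (R = -3 + (-3*(5 - 1))² = -3 + (-3*4)² = -3 + (-12)² = -3 + 144 = 141)
b = 3/7 (b = -(0 - 1*3)/7 = -(0 - 3)/7 = -⅐*(-3) = 3/7 ≈ 0.42857)
F = 1/134 (F = 1/(-7 + 141) = 1/134 ≈ 0.0074627)
w(B) = 3/938 + 3*B/7 (w(B) = 3*(B + 1/134)/7 = 3*(1/134 + B)/7 = 3/938 + 3*B/7)
w(-11)*(108 - 100) = (3/938 + (3/7)*(-11))*(108 - 100) = (3/938 - 33/7)*8 = -4419/938*8 = -17676/469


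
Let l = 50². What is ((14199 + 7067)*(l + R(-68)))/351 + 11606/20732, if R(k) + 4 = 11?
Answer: 552653530345/3638466 ≈ 1.5189e+5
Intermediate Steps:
R(k) = 7 (R(k) = -4 + 11 = 7)
l = 2500
((14199 + 7067)*(l + R(-68)))/351 + 11606/20732 = ((14199 + 7067)*(2500 + 7))/351 + 11606/20732 = (21266*2507)*(1/351) + 11606*(1/20732) = 53313862*(1/351) + 5803/10366 = 53313862/351 + 5803/10366 = 552653530345/3638466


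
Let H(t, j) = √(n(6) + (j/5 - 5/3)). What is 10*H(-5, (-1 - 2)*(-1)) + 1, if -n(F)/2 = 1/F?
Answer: 1 + 2*I*√35 ≈ 1.0 + 11.832*I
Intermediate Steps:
n(F) = -2/F
H(t, j) = √(-2 + j/5) (H(t, j) = √(-2/6 + (j/5 - 5/3)) = √(-2*⅙ + (j*(⅕) - 5*⅓)) = √(-⅓ + (j/5 - 5/3)) = √(-⅓ + (-5/3 + j/5)) = √(-2 + j/5))
10*H(-5, (-1 - 2)*(-1)) + 1 = 10*(√(-50 + 5*((-1 - 2)*(-1)))/5) + 1 = 10*(√(-50 + 5*(-3*(-1)))/5) + 1 = 10*(√(-50 + 5*3)/5) + 1 = 10*(√(-50 + 15)/5) + 1 = 10*(√(-35)/5) + 1 = 10*((I*√35)/5) + 1 = 10*(I*√35/5) + 1 = 2*I*√35 + 1 = 1 + 2*I*√35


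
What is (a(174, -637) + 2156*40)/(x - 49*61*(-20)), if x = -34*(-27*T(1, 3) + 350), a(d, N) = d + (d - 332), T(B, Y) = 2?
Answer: 2396/1381 ≈ 1.7350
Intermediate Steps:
a(d, N) = -332 + 2*d (a(d, N) = d + (-332 + d) = -332 + 2*d)
x = -10064 (x = -34*(-27*2 + 350) = -34*(-54 + 350) = -34*296 = -10064)
(a(174, -637) + 2156*40)/(x - 49*61*(-20)) = ((-332 + 2*174) + 2156*40)/(-10064 - 49*61*(-20)) = ((-332 + 348) + 86240)/(-10064 - 2989*(-20)) = (16 + 86240)/(-10064 + 59780) = 86256/49716 = 86256*(1/49716) = 2396/1381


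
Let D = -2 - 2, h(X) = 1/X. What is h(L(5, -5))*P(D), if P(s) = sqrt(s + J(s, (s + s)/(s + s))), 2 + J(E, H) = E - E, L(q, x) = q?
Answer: I*sqrt(6)/5 ≈ 0.4899*I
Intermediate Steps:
D = -4
J(E, H) = -2 (J(E, H) = -2 + (E - E) = -2 + 0 = -2)
P(s) = sqrt(-2 + s) (P(s) = sqrt(s - 2) = sqrt(-2 + s))
h(L(5, -5))*P(D) = sqrt(-2 - 4)/5 = sqrt(-6)/5 = (I*sqrt(6))/5 = I*sqrt(6)/5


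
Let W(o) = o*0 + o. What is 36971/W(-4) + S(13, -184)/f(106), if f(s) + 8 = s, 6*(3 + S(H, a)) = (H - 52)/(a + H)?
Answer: -154890511/16758 ≈ -9242.8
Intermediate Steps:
S(H, a) = -3 + (-52 + H)/(6*(H + a)) (S(H, a) = -3 + ((H - 52)/(a + H))/6 = -3 + ((-52 + H)/(H + a))/6 = -3 + (-52 + H)/(6*(H + a)))
f(s) = -8 + s
W(o) = o (W(o) = 0 + o = o)
36971/W(-4) + S(13, -184)/f(106) = 36971/(-4) + ((-52 - 18*(-184) - 17*13)/(6*(13 - 184)))/(-8 + 106) = 36971*(-¼) + ((⅙)*(-52 + 3312 - 221)/(-171))/98 = -36971/4 + ((⅙)*(-1/171)*3039)*(1/98) = -36971/4 - 1013/342*1/98 = -36971/4 - 1013/33516 = -154890511/16758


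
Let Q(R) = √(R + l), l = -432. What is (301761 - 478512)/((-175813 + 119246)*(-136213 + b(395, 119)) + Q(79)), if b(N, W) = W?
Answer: -453568358950266/19755271218768257719 + 58917*I*√353/19755271218768257719 ≈ -2.2959e-5 + 5.6033e-14*I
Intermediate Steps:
Q(R) = √(-432 + R) (Q(R) = √(R - 432) = √(-432 + R))
(301761 - 478512)/((-175813 + 119246)*(-136213 + b(395, 119)) + Q(79)) = (301761 - 478512)/((-175813 + 119246)*(-136213 + 119) + √(-432 + 79)) = -176751/(-56567*(-136094) + √(-353)) = -176751/(7698429298 + I*√353)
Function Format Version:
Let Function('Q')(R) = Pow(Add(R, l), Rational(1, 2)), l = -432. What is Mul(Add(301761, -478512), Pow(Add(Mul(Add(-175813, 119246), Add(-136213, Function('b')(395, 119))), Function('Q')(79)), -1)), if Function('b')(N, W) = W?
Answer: Add(Rational(-453568358950266, 19755271218768257719), Mul(Rational(58917, 19755271218768257719), I, Pow(353, Rational(1, 2)))) ≈ Add(-2.2959e-5, Mul(5.6033e-14, I))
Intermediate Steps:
Function('Q')(R) = Pow(Add(-432, R), Rational(1, 2)) (Function('Q')(R) = Pow(Add(R, -432), Rational(1, 2)) = Pow(Add(-432, R), Rational(1, 2)))
Mul(Add(301761, -478512), Pow(Add(Mul(Add(-175813, 119246), Add(-136213, Function('b')(395, 119))), Function('Q')(79)), -1)) = Mul(Add(301761, -478512), Pow(Add(Mul(Add(-175813, 119246), Add(-136213, 119)), Pow(Add(-432, 79), Rational(1, 2))), -1)) = Mul(-176751, Pow(Add(Mul(-56567, -136094), Pow(-353, Rational(1, 2))), -1)) = Mul(-176751, Pow(Add(7698429298, Mul(I, Pow(353, Rational(1, 2)))), -1))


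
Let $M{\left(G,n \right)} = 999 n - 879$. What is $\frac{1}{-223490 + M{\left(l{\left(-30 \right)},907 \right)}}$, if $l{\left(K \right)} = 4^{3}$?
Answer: $\frac{1}{681724} \approx 1.4669 \cdot 10^{-6}$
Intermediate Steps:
$l{\left(K \right)} = 64$
$M{\left(G,n \right)} = -879 + 999 n$
$\frac{1}{-223490 + M{\left(l{\left(-30 \right)},907 \right)}} = \frac{1}{-223490 + \left(-879 + 999 \cdot 907\right)} = \frac{1}{-223490 + \left(-879 + 906093\right)} = \frac{1}{-223490 + 905214} = \frac{1}{681724}$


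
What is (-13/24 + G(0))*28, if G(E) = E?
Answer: -91/6 ≈ -15.167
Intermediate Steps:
(-13/24 + G(0))*28 = (-13/24 + 0)*28 = -13/24*28 = -91/6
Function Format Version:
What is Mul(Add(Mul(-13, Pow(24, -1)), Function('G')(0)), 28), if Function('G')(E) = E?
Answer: Rational(-91, 6) ≈ -15.167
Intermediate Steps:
Mul(Add(Mul(-13, Pow(24, -1)), Function('G')(0)), 28) = Mul(Add(Mul(-13, Pow(24, -1)), 0), 28) = Mul(Add(Mul(-13, Rational(1, 24)), 0), 28) = Mul(Add(Rational(-13, 24), 0), 28) = Mul(Rational(-13, 24), 28) = Rational(-91, 6)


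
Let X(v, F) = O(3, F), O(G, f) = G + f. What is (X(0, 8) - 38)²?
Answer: 729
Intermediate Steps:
X(v, F) = 3 + F
(X(0, 8) - 38)² = ((3 + 8) - 38)² = (11 - 38)² = (-27)² = 729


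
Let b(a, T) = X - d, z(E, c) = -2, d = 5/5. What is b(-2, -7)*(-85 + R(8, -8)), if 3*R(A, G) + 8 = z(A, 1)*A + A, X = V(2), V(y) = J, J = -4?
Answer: 1355/3 ≈ 451.67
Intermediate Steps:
d = 1 (d = 5*(⅕) = 1)
V(y) = -4
X = -4
b(a, T) = -5 (b(a, T) = -4 - 1*1 = -4 - 1 = -5)
R(A, G) = -8/3 - A/3 (R(A, G) = -8/3 + (-2*A + A)/3 = -8/3 + (-A)/3 = -8/3 - A/3)
b(-2, -7)*(-85 + R(8, -8)) = -5*(-85 + (-8/3 - ⅓*8)) = -5*(-85 + (-8/3 - 8/3)) = -5*(-85 - 16/3) = -5*(-271/3) = 1355/3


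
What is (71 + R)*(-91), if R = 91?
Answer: -14742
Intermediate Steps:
(71 + R)*(-91) = (71 + 91)*(-91) = 162*(-91) = -14742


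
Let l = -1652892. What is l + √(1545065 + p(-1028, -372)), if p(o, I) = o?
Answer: -1652892 + √1544037 ≈ -1.6517e+6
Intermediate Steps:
l + √(1545065 + p(-1028, -372)) = -1652892 + √(1545065 - 1028) = -1652892 + √1544037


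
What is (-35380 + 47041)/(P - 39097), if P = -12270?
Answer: -11661/51367 ≈ -0.22701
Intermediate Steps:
(-35380 + 47041)/(P - 39097) = (-35380 + 47041)/(-12270 - 39097) = 11661/(-51367) = 11661*(-1/51367) = -11661/51367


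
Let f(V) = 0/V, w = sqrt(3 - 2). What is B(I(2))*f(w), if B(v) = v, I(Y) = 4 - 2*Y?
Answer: 0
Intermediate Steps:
w = 1 (w = sqrt(1) = 1)
f(V) = 0
B(I(2))*f(w) = (4 - 2*2)*0 = (4 - 4)*0 = 0*0 = 0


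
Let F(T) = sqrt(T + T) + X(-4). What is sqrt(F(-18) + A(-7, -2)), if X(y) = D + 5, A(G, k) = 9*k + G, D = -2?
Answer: sqrt(-22 + 6*I) ≈ 0.63384 + 4.733*I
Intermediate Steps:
A(G, k) = G + 9*k
X(y) = 3 (X(y) = -2 + 5 = 3)
F(T) = 3 + sqrt(2)*sqrt(T) (F(T) = sqrt(T + T) + 3 = sqrt(2*T) + 3 = sqrt(2)*sqrt(T) + 3 = 3 + sqrt(2)*sqrt(T))
sqrt(F(-18) + A(-7, -2)) = sqrt((3 + sqrt(2)*sqrt(-18)) + (-7 + 9*(-2))) = sqrt((3 + sqrt(2)*(3*I*sqrt(2))) + (-7 - 18)) = sqrt((3 + 6*I) - 25) = sqrt(-22 + 6*I)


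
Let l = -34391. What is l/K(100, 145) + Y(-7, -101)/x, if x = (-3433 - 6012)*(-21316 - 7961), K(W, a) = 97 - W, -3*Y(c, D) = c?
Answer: 9509842824622/829563795 ≈ 11464.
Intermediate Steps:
Y(c, D) = -c/3
x = 276521265 (x = -9445*(-29277) = 276521265)
l/K(100, 145) + Y(-7, -101)/x = -34391/(97 - 1*100) - ⅓*(-7)/276521265 = -34391/(97 - 100) + (7/3)*(1/276521265) = -34391/(-3) + 7/829563795 = -34391*(-⅓) + 7/829563795 = 34391/3 + 7/829563795 = 9509842824622/829563795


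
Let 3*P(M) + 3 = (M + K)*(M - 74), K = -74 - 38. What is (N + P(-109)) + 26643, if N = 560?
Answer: 40683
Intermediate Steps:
K = -112
P(M) = -1 + (-112 + M)*(-74 + M)/3 (P(M) = -1 + ((M - 112)*(M - 74))/3 = -1 + ((-112 + M)*(-74 + M))/3 = -1 + (-112 + M)*(-74 + M)/3)
(N + P(-109)) + 26643 = (560 + (8285/3 - 62*(-109) + (⅓)*(-109)²)) + 26643 = (560 + (8285/3 + 6758 + (⅓)*11881)) + 26643 = (560 + (8285/3 + 6758 + 11881/3)) + 26643 = (560 + 13480) + 26643 = 14040 + 26643 = 40683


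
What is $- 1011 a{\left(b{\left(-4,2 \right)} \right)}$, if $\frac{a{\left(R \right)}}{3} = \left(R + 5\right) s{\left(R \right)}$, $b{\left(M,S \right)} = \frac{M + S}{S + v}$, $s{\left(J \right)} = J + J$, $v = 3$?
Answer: $\frac{279036}{25} \approx 11161.0$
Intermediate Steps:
$s{\left(J \right)} = 2 J$
$b{\left(M,S \right)} = \frac{M + S}{3 + S}$ ($b{\left(M,S \right)} = \frac{M + S}{S + 3} = \frac{M + S}{3 + S}$)
$a{\left(R \right)} = 6 R \left(5 + R\right)$ ($a{\left(R \right)} = 3 \left(R + 5\right) 2 R = 3 \left(5 + R\right) 2 R = 3 \cdot 2 R \left(5 + R\right) = 6 R \left(5 + R\right)$)
$- 1011 a{\left(b{\left(-4,2 \right)} \right)} = - 1011 \cdot 6 \frac{-4 + 2}{3 + 2} \left(5 + \frac{-4 + 2}{3 + 2}\right) = - 1011 \cdot 6 \cdot \frac{1}{5} \left(-2\right) \left(5 + \frac{1}{5} \left(-2\right)\right) = - 1011 \cdot 6 \left(- \frac{2}{5}\right) \left(5 - \frac{2}{5}\right) = - 1011 \cdot 6 \left(- \frac{2}{5}\right) \frac{23}{5} = \left(-1011\right) \left(- \frac{276}{25}\right) = \frac{279036}{25}$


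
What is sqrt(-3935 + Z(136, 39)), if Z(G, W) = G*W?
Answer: 37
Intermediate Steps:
sqrt(-3935 + Z(136, 39)) = sqrt(-3935 + 136*39) = sqrt(-3935 + 5304) = sqrt(1369) = 37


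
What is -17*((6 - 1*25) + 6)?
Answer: 221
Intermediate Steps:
-17*((6 - 1*25) + 6) = -17*((6 - 25) + 6) = -17*(-19 + 6) = -17*(-13) = 221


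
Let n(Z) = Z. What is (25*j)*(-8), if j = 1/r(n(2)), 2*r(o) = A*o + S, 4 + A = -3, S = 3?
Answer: 400/11 ≈ 36.364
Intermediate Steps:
A = -7 (A = -4 - 3 = -7)
r(o) = 3/2 - 7*o/2 (r(o) = (-7*o + 3)/2 = (3 - 7*o)/2 = 3/2 - 7*o/2)
j = -2/11 (j = 1/(3/2 - 7/2*2) = 1/(3/2 - 7) = 1/(-11/2) = -2/11 ≈ -0.18182)
(25*j)*(-8) = (25*(-2/11))*(-8) = -50/11*(-8) = 400/11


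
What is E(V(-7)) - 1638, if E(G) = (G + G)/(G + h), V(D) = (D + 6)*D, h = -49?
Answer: -4915/3 ≈ -1638.3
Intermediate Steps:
V(D) = D*(6 + D) (V(D) = (6 + D)*D = D*(6 + D))
E(G) = 2*G/(-49 + G) (E(G) = (G + G)/(G - 49) = (2*G)/(-49 + G) = 2*G/(-49 + G))
E(V(-7)) - 1638 = 2*(-7*(6 - 7))/(-49 - 7*(6 - 7)) - 1638 = 2*(-7*(-1))/(-49 - 7*(-1)) - 1638 = 2*7/(-49 + 7) - 1638 = 2*7/(-42) - 1638 = 2*7*(-1/42) - 1638 = -⅓ - 1638 = -4915/3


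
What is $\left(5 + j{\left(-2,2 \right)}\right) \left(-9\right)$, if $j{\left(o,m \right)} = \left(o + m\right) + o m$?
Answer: $-9$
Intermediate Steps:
$j{\left(o,m \right)} = m + o + m o$ ($j{\left(o,m \right)} = \left(m + o\right) + m o = m + o + m o$)
$\left(5 + j{\left(-2,2 \right)}\right) \left(-9\right) = \left(5 + \left(2 - 2 + 2 \left(-2\right)\right)\right) \left(-9\right) = \left(5 - 4\right) \left(-9\right) = 1 \left(-9\right) = -9$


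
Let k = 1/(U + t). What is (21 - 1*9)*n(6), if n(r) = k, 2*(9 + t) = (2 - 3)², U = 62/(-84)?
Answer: -126/97 ≈ -1.2990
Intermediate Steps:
U = -31/42 (U = 62*(-1/84) = -31/42 ≈ -0.73810)
t = -17/2 (t = -9 + (2 - 3)²/2 = -9 + (½)*(-1)² = -9 + (½)*1 = -9 + ½ = -17/2 ≈ -8.5000)
k = -21/194 (k = 1/(-31/42 - 17/2) = 1/(-194/21) = -21/194 ≈ -0.10825)
n(r) = -21/194
(21 - 1*9)*n(6) = (21 - 1*9)*(-21/194) = (21 - 9)*(-21/194) = 12*(-21/194) = -126/97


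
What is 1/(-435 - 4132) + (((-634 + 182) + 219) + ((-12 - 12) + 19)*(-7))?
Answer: -904267/4567 ≈ -198.00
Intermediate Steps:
1/(-435 - 4132) + (((-634 + 182) + 219) + ((-12 - 12) + 19)*(-7)) = 1/(-4567) + ((-452 + 219) + (-24 + 19)*(-7)) = -1/4567 + (-233 - 5*(-7)) = -1/4567 + (-233 + 35) = -1/4567 - 198 = -904267/4567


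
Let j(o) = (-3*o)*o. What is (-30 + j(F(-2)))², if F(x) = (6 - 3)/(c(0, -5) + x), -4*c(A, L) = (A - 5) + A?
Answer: 6084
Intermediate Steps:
c(A, L) = 5/4 - A/2 (c(A, L) = -((A - 5) + A)/4 = -((-5 + A) + A)/4 = -(-5 + 2*A)/4 = 5/4 - A/2)
F(x) = 3/(5/4 + x) (F(x) = (6 - 3)/((5/4 - ½*0) + x) = 3/((5/4 + 0) + x) = 3/(5/4 + x))
j(o) = -3*o²
(-30 + j(F(-2)))² = (-30 - 3*144/(5 + 4*(-2))²)² = (-30 - 3*144/(5 - 8)²)² = (-30 - 3*(12/(-3))²)² = (-30 - 3*(12*(-⅓))²)² = (-30 - 3*(-4)²)² = (-30 - 3*16)² = (-30 - 48)² = (-78)² = 6084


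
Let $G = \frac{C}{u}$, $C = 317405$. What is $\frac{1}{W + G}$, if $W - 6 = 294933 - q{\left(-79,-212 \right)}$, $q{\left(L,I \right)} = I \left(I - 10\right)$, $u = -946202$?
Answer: $\frac{946202}{234539503345} \approx 4.0343 \cdot 10^{-6}$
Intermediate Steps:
$q{\left(L,I \right)} = I \left(-10 + I\right)$
$W = 247875$ ($W = 6 + \left(294933 - - 212 \left(-10 - 212\right)\right) = 6 + \left(294933 - \left(-212\right) \left(-222\right)\right) = 6 + \left(294933 - 47064\right) = 6 + 247869 = 247875$)
$G = - \frac{317405}{946202}$ ($G = \frac{317405}{-946202} = 317405 \left(- \frac{1}{946202}\right) = - \frac{317405}{946202} \approx -0.33545$)
$\frac{1}{W + G} = \frac{1}{247875 - \frac{317405}{946202}} = \frac{1}{\frac{234539503345}{946202}} = \frac{946202}{234539503345}$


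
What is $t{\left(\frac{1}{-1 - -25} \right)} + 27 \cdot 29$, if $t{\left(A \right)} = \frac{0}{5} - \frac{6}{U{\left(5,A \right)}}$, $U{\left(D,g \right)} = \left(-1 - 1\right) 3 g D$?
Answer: $\frac{3939}{5} \approx 787.8$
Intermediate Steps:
$U{\left(D,g \right)} = - 6 D g$ ($U{\left(D,g \right)} = \left(-2\right) 3 g D = - 6 g D = - 6 D g$)
$t{\left(A \right)} = \frac{1}{5 A}$ ($t{\left(A \right)} = \frac{0}{5} - \frac{6}{\left(-6\right) 5 A} = 0 \cdot \frac{1}{5} - \frac{6}{\left(-30\right) A} = 0 - 6 \left(- \frac{1}{30 A}\right) = 0 + \frac{1}{5 A} = \frac{1}{5 A}$)
$t{\left(\frac{1}{-1 - -25} \right)} + 27 \cdot 29 = \frac{1}{5 \frac{1}{-1 - -25}} + 27 \cdot 29 = \frac{1}{5 \frac{1}{-1 + 25}} + 783 = \frac{1}{5 \cdot \frac{1}{24}} + 783 = \frac{\frac{1}{\frac{1}{24}}}{5} + 783 = \frac{1}{5} \cdot 24 + 783 = \frac{24}{5} + 783 = \frac{3939}{5}$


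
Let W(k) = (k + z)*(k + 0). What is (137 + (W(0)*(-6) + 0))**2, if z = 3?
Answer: 18769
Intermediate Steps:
W(k) = k*(3 + k) (W(k) = (k + 3)*(k + 0) = (3 + k)*k = k*(3 + k))
(137 + (W(0)*(-6) + 0))**2 = (137 + ((0*(3 + 0))*(-6) + 0))**2 = (137 + ((0*3)*(-6) + 0))**2 = (137 + (0*(-6) + 0))**2 = (137 + (0 + 0))**2 = (137 + 0)**2 = 137**2 = 18769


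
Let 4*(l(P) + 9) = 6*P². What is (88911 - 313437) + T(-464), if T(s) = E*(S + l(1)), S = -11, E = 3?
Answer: -449163/2 ≈ -2.2458e+5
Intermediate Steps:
l(P) = -9 + 3*P²/2 (l(P) = -9 + (6*P²)/4 = -9 + 3*P²/2)
T(s) = -111/2 (T(s) = 3*(-11 + (-9 + (3/2)*1²)) = 3*(-11 + (-9 + (3/2)*1)) = 3*(-11 + (-9 + 3/2)) = 3*(-11 - 15/2) = 3*(-37/2) = -111/2)
(88911 - 313437) + T(-464) = (88911 - 313437) - 111/2 = -224526 - 111/2 = -449163/2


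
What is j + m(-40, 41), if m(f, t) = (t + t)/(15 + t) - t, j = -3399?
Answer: -96279/28 ≈ -3438.5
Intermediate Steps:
m(f, t) = -t + 2*t/(15 + t) (m(f, t) = (2*t)/(15 + t) - t = 2*t/(15 + t) - t = -t + 2*t/(15 + t))
j + m(-40, 41) = -3399 - 1*41*(13 + 41)/(15 + 41) = -3399 - 1*41*54/56 = -3399 - 1*41*1/56*54 = -3399 - 1107/28 = -96279/28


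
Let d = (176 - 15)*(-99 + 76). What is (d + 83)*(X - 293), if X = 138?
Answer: 561100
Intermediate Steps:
d = -3703 (d = 161*(-23) = -3703)
(d + 83)*(X - 293) = (-3703 + 83)*(138 - 293) = -3620*(-155) = 561100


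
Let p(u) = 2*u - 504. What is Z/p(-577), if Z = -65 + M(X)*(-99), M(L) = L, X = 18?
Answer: 1847/1658 ≈ 1.1140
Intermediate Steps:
p(u) = -504 + 2*u
Z = -1847 (Z = -65 + 18*(-99) = -65 - 1782 = -1847)
Z/p(-577) = -1847/(-504 + 2*(-577)) = -1847/(-504 - 1154) = -1847/(-1658) = -1847*(-1/1658) = 1847/1658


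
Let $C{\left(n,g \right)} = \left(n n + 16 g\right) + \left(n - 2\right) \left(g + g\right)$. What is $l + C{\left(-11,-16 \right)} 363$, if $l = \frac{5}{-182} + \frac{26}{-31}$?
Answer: $\frac{575496039}{5642} \approx 1.02 \cdot 10^{5}$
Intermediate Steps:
$C{\left(n,g \right)} = n^{2} + 16 g + 2 g \left(-2 + n\right)$ ($C{\left(n,g \right)} = \left(n^{2} + 16 g\right) + \left(-2 + n\right) 2 g = \left(n^{2} + 16 g\right) + 2 g \left(-2 + n\right) = n^{2} + 16 g + 2 g \left(-2 + n\right)$)
$l = - \frac{4887}{5642}$ ($l = 5 \left(- \frac{1}{182}\right) + 26 \left(- \frac{1}{31}\right) = - \frac{5}{182} - \frac{26}{31} = - \frac{4887}{5642} \approx -0.86618$)
$l + C{\left(-11,-16 \right)} 363 = - \frac{4887}{5642} + \left(\left(-11\right)^{2} + 12 \left(-16\right) + 2 \left(-16\right) \left(-11\right)\right) 363 = - \frac{4887}{5642} + \left(121 - 192 + 352\right) 363 = - \frac{4887}{5642} + 281 \cdot 363 = - \frac{4887}{5642} + 102003 = \frac{575496039}{5642}$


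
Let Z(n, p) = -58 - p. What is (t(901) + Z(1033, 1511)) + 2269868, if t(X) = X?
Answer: 2269200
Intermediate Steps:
(t(901) + Z(1033, 1511)) + 2269868 = (901 + (-58 - 1*1511)) + 2269868 = (901 + (-58 - 1511)) + 2269868 = (901 - 1569) + 2269868 = -668 + 2269868 = 2269200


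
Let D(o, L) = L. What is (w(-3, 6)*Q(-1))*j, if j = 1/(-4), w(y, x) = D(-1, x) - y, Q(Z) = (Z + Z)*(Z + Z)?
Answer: -9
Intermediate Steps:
Q(Z) = 4*Z**2 (Q(Z) = (2*Z)*(2*Z) = 4*Z**2)
w(y, x) = x - y
j = -1/4 (j = 1*(-1/4) = -1/4 ≈ -0.25000)
(w(-3, 6)*Q(-1))*j = ((6 - 1*(-3))*(4*(-1)**2))*(-1/4) = ((6 + 3)*(4*1))*(-1/4) = (9*4)*(-1/4) = 36*(-1/4) = -9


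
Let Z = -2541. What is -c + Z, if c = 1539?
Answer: -4080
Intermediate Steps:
-c + Z = -1*1539 - 2541 = -1539 - 2541 = -4080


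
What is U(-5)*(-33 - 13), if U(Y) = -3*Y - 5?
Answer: -460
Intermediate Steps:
U(Y) = -5 - 3*Y
U(-5)*(-33 - 13) = (-5 - 3*(-5))*(-33 - 13) = (-5 + 15)*(-46) = 10*(-46) = -460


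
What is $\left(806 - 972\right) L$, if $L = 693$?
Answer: $-115038$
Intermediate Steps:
$\left(806 - 972\right) L = \left(806 - 972\right) 693 = \left(-166\right) 693 = -115038$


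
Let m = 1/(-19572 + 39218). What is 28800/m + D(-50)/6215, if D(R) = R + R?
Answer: 703295366380/1243 ≈ 5.6581e+8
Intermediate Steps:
D(R) = 2*R
m = 1/19646 ≈ 5.0901e-5
28800/m + D(-50)/6215 = 28800/(1/19646) + (2*(-50))/6215 = 28800*19646 - 100*1/6215 = 565804800 - 20/1243 = 703295366380/1243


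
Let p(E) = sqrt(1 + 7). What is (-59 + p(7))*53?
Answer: -3127 + 106*sqrt(2) ≈ -2977.1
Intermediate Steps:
p(E) = 2*sqrt(2) (p(E) = sqrt(8) = 2*sqrt(2))
(-59 + p(7))*53 = (-59 + 2*sqrt(2))*53 = -3127 + 106*sqrt(2)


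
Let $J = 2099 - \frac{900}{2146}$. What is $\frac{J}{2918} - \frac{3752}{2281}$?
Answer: $- \frac{6611261191}{7141842934} \approx -0.92571$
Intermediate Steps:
$J = \frac{2251777}{1073}$ ($J = 2099 - \frac{450}{1073} = \frac{2251777}{1073} \approx 2098.6$)
$\frac{J}{2918} - \frac{3752}{2281} = \frac{2251777}{1073 \cdot 2918} - \frac{3752}{2281} = \frac{2251777}{1073} \cdot \frac{1}{2918} - \frac{3752}{2281} = \frac{2251777}{3131014} - \frac{3752}{2281} = - \frac{6611261191}{7141842934}$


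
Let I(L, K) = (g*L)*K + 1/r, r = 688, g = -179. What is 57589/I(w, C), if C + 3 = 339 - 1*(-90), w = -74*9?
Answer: 5660176/4991456119 ≈ 0.0011340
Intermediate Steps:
w = -666
C = 426 (C = -3 + (339 - 1*(-90)) = -3 + (339 + 90) = -3 + 429 = 426)
I(L, K) = 1/688 - 179*K*L (I(L, K) = (-179*L)*K + 1/688 = -179*K*L + 1/688 = 1/688 - 179*K*L)
57589/I(w, C) = 57589/(1/688 - 179*426*(-666)) = 57589/(1/688 + 50785164) = 57589/(34940192833/688) = 57589*(688/34940192833) = 5660176/4991456119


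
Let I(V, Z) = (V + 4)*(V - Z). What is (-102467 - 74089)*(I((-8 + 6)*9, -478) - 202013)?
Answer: 36803627868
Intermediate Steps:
I(V, Z) = (4 + V)*(V - Z)
(-102467 - 74089)*(I((-8 + 6)*9, -478) - 202013) = (-102467 - 74089)*((((-8 + 6)*9)² - 4*(-478) + 4*((-8 + 6)*9) - 1*(-8 + 6)*9*(-478)) - 202013) = -176556*(((-2*9)² + 1912 + 4*(-2*9) - 1*(-2*9)*(-478)) - 202013) = -176556*(((-18)² + 1912 + 4*(-18) - 1*(-18)*(-478)) - 202013) = -176556*((324 + 1912 - 72 - 8604) - 202013) = -176556*(-6440 - 202013) = -176556*(-208453) = 36803627868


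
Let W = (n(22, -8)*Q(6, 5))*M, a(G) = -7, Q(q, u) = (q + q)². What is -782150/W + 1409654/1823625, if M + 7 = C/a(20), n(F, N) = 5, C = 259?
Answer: 5448170861/213972000 ≈ 25.462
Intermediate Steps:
Q(q, u) = 4*q² (Q(q, u) = (2*q)² = 4*q²)
M = -44 (M = -7 + 259/(-7) = -7 + 259*(-⅐) = -7 - 37 = -44)
W = -31680 (W = (5*(4*6²))*(-44) = (5*(4*36))*(-44) = (5*144)*(-44) = 720*(-44) = -31680)
-782150/W + 1409654/1823625 = -782150/(-31680) + 1409654/1823625 = -782150*(-1/31680) + 1409654*(1/1823625) = 78215/3168 + 1409654/1823625 = 5448170861/213972000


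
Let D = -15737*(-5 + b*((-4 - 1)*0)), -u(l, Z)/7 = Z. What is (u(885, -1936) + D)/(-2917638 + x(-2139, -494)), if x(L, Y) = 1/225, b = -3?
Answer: -20753325/656468549 ≈ -0.031614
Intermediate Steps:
u(l, Z) = -7*Z
x(L, Y) = 1/225
D = 78685 (D = -15737*(-5 - 3*(-4 - 1)*0) = -15737*(-5 - (-15)*0) = -15737*(-5 - 3*0) = -15737*(-5 + 0) = -15737*(-5) = 78685)
(u(885, -1936) + D)/(-2917638 + x(-2139, -494)) = (-7*(-1936) + 78685)/(-2917638 + 1/225) = (13552 + 78685)/(-656468549/225) = 92237*(-225/656468549) = -20753325/656468549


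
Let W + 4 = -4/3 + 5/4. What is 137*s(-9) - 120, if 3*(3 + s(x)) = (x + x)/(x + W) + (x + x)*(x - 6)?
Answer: 1862307/157 ≈ 11862.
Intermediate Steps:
W = -49/12 (W = -4 + (-4/3 + 5/4) = -4 - 1/12 = -49/12 ≈ -4.0833)
s(x) = -3 + 2*x/(3*(-49/12 + x)) + 2*x*(-6 + x)/3 (s(x) = -3 + ((x + x)/(x - 49/12) + (x + x)*(x - 6))/3 = -3 + ((2*x)/(-49/12 + x) + (2*x)*(-6 + x))/3 = -3 + (2*x/(-49/12 + x) + 2*x*(-6 + x))/3 = -3 + (2*x/(3*(-49/12 + x)) + 2*x*(-6 + x)/3) = -3 + 2*x/(3*(-49/12 + x)) + 2*x*(-6 + x)/3)
137*s(-9) - 120 = 137*((441 - 242*(-9)² + 24*(-9)³ + 504*(-9))/(3*(-49 + 12*(-9)))) - 120 = 137*((441 - 242*81 + 24*(-729) - 4536)/(3*(-49 - 108))) - 120 = 137*((⅓)*(441 - 19602 - 17496 - 4536)/(-157)) - 120 = 137*((⅓)*(-1/157)*(-41193)) - 120 = 137*(13731/157) - 120 = 1881147/157 - 120 = 1862307/157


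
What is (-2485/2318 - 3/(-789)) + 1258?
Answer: 766268335/609634 ≈ 1256.9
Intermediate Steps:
(-2485/2318 - 3/(-789)) + 1258 = (-2485*1/2318 - 3*(-1/789)) + 1258 = (-2485/2318 + 1/263) + 1258 = -651237/609634 + 1258 = 766268335/609634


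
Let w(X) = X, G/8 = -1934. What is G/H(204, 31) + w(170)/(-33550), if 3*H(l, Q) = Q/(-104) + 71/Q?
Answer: -167353233837/7183055 ≈ -23298.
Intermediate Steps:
H(l, Q) = -Q/312 + 71/(3*Q) (H(l, Q) = (Q/(-104) + 71/Q)/3 = (Q*(-1/104) + 71/Q)/3 = (-Q/104 + 71/Q)/3 = (71/Q - Q/104)/3 = -Q/312 + 71/(3*Q))
G = -15472 (G = 8*(-1934) = -15472)
G/H(204, 31) + w(170)/(-33550) = -15472*9672/(7384 - 1*31**2) + 170/(-33550) = -15472*9672/(7384 - 1*961) + 170*(-1/33550) = -15472*9672/(7384 - 961) - 17/3355 = -15472/((1/312)*(1/31)*6423) - 17/3355 = -15472/2141/3224 - 17/3355 = -15472*3224/2141 - 17/3355 = -49881728/2141 - 17/3355 = -167353233837/7183055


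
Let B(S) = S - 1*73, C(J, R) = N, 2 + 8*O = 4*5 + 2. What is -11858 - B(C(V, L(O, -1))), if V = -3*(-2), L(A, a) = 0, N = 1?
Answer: -11786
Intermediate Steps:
O = 5/2 (O = -¼ + (4*5 + 2)/8 = -¼ + (20 + 2)/8 = -¼ + (⅛)*22 = -¼ + 11/4 = 5/2 ≈ 2.5000)
V = 6
C(J, R) = 1
B(S) = -73 + S (B(S) = S - 73 = -73 + S)
-11858 - B(C(V, L(O, -1))) = -11858 - (-73 + 1) = -11858 - 1*(-72) = -11858 + 72 = -11786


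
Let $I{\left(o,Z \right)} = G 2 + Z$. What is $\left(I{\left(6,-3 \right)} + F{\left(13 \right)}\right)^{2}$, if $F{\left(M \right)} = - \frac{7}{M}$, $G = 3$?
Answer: $\frac{1024}{169} \approx 6.0592$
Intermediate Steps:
$I{\left(o,Z \right)} = 6 + Z$ ($I{\left(o,Z \right)} = 3 \cdot 2 + Z = 6 + Z$)
$\left(I{\left(6,-3 \right)} + F{\left(13 \right)}\right)^{2} = \left(\left(6 - 3\right) - \frac{7}{13}\right)^{2} = \left(3 - \frac{7}{13}\right)^{2} = \left(\frac{32}{13}\right)^{2} = \frac{1024}{169}$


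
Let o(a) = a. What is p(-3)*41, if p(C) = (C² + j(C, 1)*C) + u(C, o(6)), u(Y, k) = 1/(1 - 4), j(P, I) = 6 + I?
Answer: -1517/3 ≈ -505.67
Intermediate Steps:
u(Y, k) = -⅓ (u(Y, k) = 1/(-3) = -⅓)
p(C) = -⅓ + C² + 7*C (p(C) = (C² + (6 + 1)*C) - ⅓ = (C² + 7*C) - ⅓ = -⅓ + C² + 7*C)
p(-3)*41 = (-⅓ + (-3)² + 7*(-3))*41 = (-⅓ + 9 - 21)*41 = -37/3*41 = -1517/3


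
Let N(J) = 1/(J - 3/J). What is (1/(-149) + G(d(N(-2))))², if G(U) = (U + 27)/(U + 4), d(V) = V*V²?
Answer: 8037225/355216 ≈ 22.626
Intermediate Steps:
d(V) = V³
G(U) = (27 + U)/(4 + U)
(1/(-149) + G(d(N(-2))))² = (1/(-149) + (27 + (-2/(-3 + (-2)²))³)/(4 + (-2/(-3 + (-2)²))³))² = (-1/149 + (27 + (-2/(-3 + 4))³)/(4 + (-2/(-3 + 4))³))² = (-1/149 + (27 + (-2/1)³)/(4 + (-2/1)³))² = (-1/149 + (27 + (-2*1)³)/(4 + (-2*1)³))² = (-1/149 + (27 + (-2)³)/(4 + (-2)³))² = (-1/149 + (27 - 8)/(4 - 8))² = (-1/149 + 19/(-4))² = (-1/149 - ¼*19)² = (-1/149 - 19/4)² = (-2835/596)² = 8037225/355216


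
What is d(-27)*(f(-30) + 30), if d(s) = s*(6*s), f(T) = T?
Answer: 0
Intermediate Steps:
d(s) = 6*s**2
d(-27)*(f(-30) + 30) = (6*(-27)**2)*(-30 + 30) = (6*729)*0 = 4374*0 = 0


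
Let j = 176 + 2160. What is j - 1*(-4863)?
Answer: 7199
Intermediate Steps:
j = 2336
j - 1*(-4863) = 2336 - 1*(-4863) = 2336 + 4863 = 7199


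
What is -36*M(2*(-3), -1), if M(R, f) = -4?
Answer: 144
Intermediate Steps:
-36*M(2*(-3), -1) = -36*(-4) = 144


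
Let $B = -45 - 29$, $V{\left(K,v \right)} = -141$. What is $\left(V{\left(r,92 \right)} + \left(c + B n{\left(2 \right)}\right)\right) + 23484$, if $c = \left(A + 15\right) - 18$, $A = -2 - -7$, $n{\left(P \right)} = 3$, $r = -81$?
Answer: $23123$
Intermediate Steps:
$B = -74$
$A = 5$ ($A = -2 + 7 = 5$)
$c = 2$ ($c = \left(5 + 15\right) - 18 = 20 - 18 = 2$)
$\left(V{\left(r,92 \right)} + \left(c + B n{\left(2 \right)}\right)\right) + 23484 = \left(-141 + \left(2 - 222\right)\right) + 23484 = \left(-141 - 220\right) + 23484 = -361 + 23484 = 23123$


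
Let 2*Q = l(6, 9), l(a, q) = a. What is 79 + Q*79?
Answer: 316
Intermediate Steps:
Q = 3 (Q = (½)*6 = 3)
79 + Q*79 = 79 + 3*79 = 79 + 237 = 316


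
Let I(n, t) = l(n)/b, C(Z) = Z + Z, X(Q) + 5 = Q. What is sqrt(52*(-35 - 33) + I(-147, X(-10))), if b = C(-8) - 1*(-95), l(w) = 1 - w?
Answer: 2*I*sqrt(5514121)/79 ≈ 59.449*I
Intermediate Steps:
X(Q) = -5 + Q
C(Z) = 2*Z
b = 79 (b = 2*(-8) - 1*(-95) = -16 + 95 = 79)
I(n, t) = 1/79 - n/79 (I(n, t) = (1 - n)/79 = (1 - n)*(1/79) = 1/79 - n/79)
sqrt(52*(-35 - 33) + I(-147, X(-10))) = sqrt(52*(-35 - 33) + (1/79 - 1/79*(-147))) = sqrt(52*(-68) + (1/79 + 147/79)) = sqrt(-3536 + 148/79) = sqrt(-279196/79) = 2*I*sqrt(5514121)/79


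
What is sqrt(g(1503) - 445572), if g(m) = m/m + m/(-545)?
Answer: I*sqrt(132346545410)/545 ≈ 667.51*I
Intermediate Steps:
g(m) = 1 - m/545 (g(m) = 1 + m*(-1/545) = 1 - m/545)
sqrt(g(1503) - 445572) = sqrt((1 - 1/545*1503) - 445572) = sqrt((1 - 1503/545) - 445572) = sqrt(-958/545 - 445572) = sqrt(-242837698/545) = I*sqrt(132346545410)/545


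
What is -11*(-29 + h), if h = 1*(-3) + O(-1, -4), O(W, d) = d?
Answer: 396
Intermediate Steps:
h = -7 (h = 1*(-3) - 4 = -3 - 4 = -7)
-11*(-29 + h) = -11*(-29 - 7) = -11*(-36) = 396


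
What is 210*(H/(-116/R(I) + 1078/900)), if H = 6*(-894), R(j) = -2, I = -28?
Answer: -506898000/26639 ≈ -19028.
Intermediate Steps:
H = -5364
210*(H/(-116/R(I) + 1078/900)) = 210*(-5364/(-116/(-2) + 1078/900)) = 210*(-5364/(-116*(-½) + 1078*(1/900))) = 210*(-5364/(58 + 539/450)) = 210*(-5364/26639/450) = 210*(-5364*450/26639) = 210*(-2413800/26639) = -506898000/26639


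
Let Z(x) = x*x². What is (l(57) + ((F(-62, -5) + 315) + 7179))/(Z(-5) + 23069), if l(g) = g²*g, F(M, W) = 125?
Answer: 48203/5736 ≈ 8.4036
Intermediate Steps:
Z(x) = x³
l(g) = g³
(l(57) + ((F(-62, -5) + 315) + 7179))/(Z(-5) + 23069) = (57³ + ((125 + 315) + 7179))/((-5)³ + 23069) = (185193 + (440 + 7179))/(-125 + 23069) = (185193 + 7619)/22944 = 192812*(1/22944) = 48203/5736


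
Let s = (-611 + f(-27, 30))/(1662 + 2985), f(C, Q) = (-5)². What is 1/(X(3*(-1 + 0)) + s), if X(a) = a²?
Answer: 4647/41237 ≈ 0.11269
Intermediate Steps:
f(C, Q) = 25
s = -586/4647 (s = (-611 + 25)/(1662 + 2985) = -586/4647 ≈ -0.12610)
1/(X(3*(-1 + 0)) + s) = 1/((3*(-1 + 0))² - 586/4647) = 1/((3*(-1))² - 586/4647) = 1/((-3)² - 586/4647) = 1/(9 - 586/4647) = 1/(41237/4647) = 4647/41237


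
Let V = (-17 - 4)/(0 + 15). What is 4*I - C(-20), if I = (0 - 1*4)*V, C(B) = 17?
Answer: 27/5 ≈ 5.4000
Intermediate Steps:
V = -7/5 (V = -21/15 = -21*1/15 = -7/5 ≈ -1.4000)
I = 28/5 (I = (0 - 1*4)*(-7/5) = (0 - 4)*(-7/5) = -4*(-7/5) = 28/5 ≈ 5.6000)
4*I - C(-20) = 4*(28/5) - 1*17 = 112/5 - 17 = 27/5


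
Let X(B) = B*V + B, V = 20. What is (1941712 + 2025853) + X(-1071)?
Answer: 3945074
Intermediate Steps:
X(B) = 21*B (X(B) = B*20 + B = 20*B + B = 21*B)
(1941712 + 2025853) + X(-1071) = (1941712 + 2025853) + 21*(-1071) = 3967565 - 22491 = 3945074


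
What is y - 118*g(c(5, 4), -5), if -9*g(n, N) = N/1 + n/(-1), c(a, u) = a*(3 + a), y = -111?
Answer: -701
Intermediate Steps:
g(n, N) = -N/9 + n/9 (g(n, N) = -(N/1 + n/(-1))/9 = -(N*1 + n*(-1))/9 = -(N - n)/9 = -N/9 + n/9)
y - 118*g(c(5, 4), -5) = -111 - 118*(-1/9*(-5) + (5*(3 + 5))/9) = -111 - 118*(5/9 + (5*8)/9) = -111 - 118*(5/9 + (1/9)*40) = -111 - 118*(5/9 + 40/9) = -111 - 118*5 = -111 - 590 = -701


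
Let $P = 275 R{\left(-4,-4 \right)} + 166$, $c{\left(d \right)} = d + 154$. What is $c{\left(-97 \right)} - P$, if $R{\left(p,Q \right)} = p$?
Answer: $991$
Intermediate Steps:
$c{\left(d \right)} = 154 + d$
$P = -934$ ($P = 275 \left(-4\right) + 166 = -1100 + 166 = -934$)
$c{\left(-97 \right)} - P = \left(154 - 97\right) - -934 = 57 + 934 = 991$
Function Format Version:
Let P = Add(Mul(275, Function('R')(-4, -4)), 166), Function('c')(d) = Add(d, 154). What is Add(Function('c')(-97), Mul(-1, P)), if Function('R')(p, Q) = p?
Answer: 991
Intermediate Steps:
Function('c')(d) = Add(154, d)
P = -934 (P = Add(Mul(275, -4), 166) = Add(-1100, 166) = -934)
Add(Function('c')(-97), Mul(-1, P)) = Add(Add(154, -97), Mul(-1, -934)) = Add(57, 934) = 991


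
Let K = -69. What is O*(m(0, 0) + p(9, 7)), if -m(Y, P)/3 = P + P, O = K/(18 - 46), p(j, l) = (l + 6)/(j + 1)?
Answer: 897/280 ≈ 3.2036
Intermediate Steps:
p(j, l) = (6 + l)/(1 + j)
O = 69/28 (O = -69/(18 - 46) = -69/(-28) = -69*(-1/28) = 69/28 ≈ 2.4643)
m(Y, P) = -6*P (m(Y, P) = -3*(P + P) = -6*P)
O*(m(0, 0) + p(9, 7)) = 69*(-6*0 + (6 + 7)/(1 + 9))/28 = 69*(0 + 13/10)/28 = (69/28)*(13/10) = 897/280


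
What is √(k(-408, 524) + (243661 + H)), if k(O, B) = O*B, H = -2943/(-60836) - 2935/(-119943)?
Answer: √44176403699130898104103/1216142058 ≈ 172.83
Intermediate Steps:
H = 531545909/7296852348 (H = -2943*(-1/60836) - 2935*(-1/119943) = 2943/60836 + 2935/119943 = 531545909/7296852348 ≈ 0.072846)
k(O, B) = B*O
√(k(-408, 524) + (243661 + H)) = √(524*(-408) + (243661 + 531545909/7296852348)) = √(-213792 + 1777958871511937/7296852348) = √(217950214328321/7296852348) = √44176403699130898104103/1216142058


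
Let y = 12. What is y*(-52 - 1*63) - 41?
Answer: -1421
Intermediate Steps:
y*(-52 - 1*63) - 41 = 12*(-52 - 1*63) - 41 = 12*(-52 - 63) - 41 = 12*(-115) - 41 = -1380 - 41 = -1421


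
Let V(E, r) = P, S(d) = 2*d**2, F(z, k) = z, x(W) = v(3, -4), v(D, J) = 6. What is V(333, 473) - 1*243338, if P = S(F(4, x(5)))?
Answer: -243306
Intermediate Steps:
x(W) = 6
P = 32 (P = 2*4**2 = 2*16 = 32)
V(E, r) = 32
V(333, 473) - 1*243338 = 32 - 1*243338 = 32 - 243338 = -243306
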